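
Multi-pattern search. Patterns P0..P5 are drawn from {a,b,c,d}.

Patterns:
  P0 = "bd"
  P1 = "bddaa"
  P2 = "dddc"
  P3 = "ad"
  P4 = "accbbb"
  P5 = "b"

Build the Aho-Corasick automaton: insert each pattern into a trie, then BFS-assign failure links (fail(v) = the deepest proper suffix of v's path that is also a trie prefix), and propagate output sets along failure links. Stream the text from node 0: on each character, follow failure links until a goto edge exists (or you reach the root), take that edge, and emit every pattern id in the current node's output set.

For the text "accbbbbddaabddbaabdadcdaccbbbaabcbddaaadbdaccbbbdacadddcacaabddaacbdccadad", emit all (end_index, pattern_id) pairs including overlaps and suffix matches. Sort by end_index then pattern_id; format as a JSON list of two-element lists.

Build:
Trie (insert patterns):
  n0 'ε': a→10 b→1 d→6
  n1 'b': d→2  ←P5
  n2 'bd': d→3  ←P0
  n3 'bdd': a→4
  n4 'bdda': a→5
  n5 'bddaa': ·  ←P1
  n6 'd': d→7
  n7 'dd': d→8
  n8 'ddd': c→9
  n9 'dddc': ·  ←P2
  n10 'a': c→12 d→11
  n11 'ad': ·  ←P3
  n12 'ac': c→13
  n13 'acc': b→14
  n14 'accb': b→15
  n15 'accbb': b→16
  n16 'accbbb': ·  ←P4

Failure links (BFS by depth):
  fail(1) 'b': from fail(0)=0 chase 'b': 0 ⇒ 0;  out={5}∪out(0)={5}
  fail(6) 'd': from fail(0)=0 chase 'd': 0 ⇒ 0;  out=∅∪out(0)=∅
  fail(10) 'a': from fail(0)=0 chase 'a': 0 ⇒ 0;  out=∅∪out(0)=∅
  fail(2) 'bd': from fail(1)=0 chase 'd': 0 ⇒ 6;  out={0}∪out(6)={0}
  fail(7) 'dd': from fail(6)=0 chase 'd': 0 ⇒ 6;  out=∅∪out(6)=∅
  fail(11) 'ad': from fail(10)=0 chase 'd': 0 ⇒ 6;  out={3}∪out(6)={3}
  fail(12) 'ac': from fail(10)=0 chase 'c': 0 ⇒ 0;  out=∅∪out(0)=∅
  fail(3) 'bdd': from fail(2)=6 chase 'd': 6 ⇒ 7;  out=∅∪out(7)=∅
  fail(8) 'ddd': from fail(7)=6 chase 'd': 6 ⇒ 7;  out=∅∪out(7)=∅
  fail(13) 'acc': from fail(12)=0 chase 'c': 0 ⇒ 0;  out=∅∪out(0)=∅
  fail(4) 'bdda': from fail(3)=7 chase 'a': 7→6→0 ⇒ 10;  out=∅∪out(10)=∅
  fail(9) 'dddc': from fail(8)=7 chase 'c': 7→6→0 ⇒ 0;  out={2}∪out(0)={2}
  fail(14) 'accb': from fail(13)=0 chase 'b': 0 ⇒ 1;  out=∅∪out(1)={5}
  fail(5) 'bddaa': from fail(4)=10 chase 'a': 10→0 ⇒ 10;  out={1}∪out(10)={1}
  fail(15) 'accbb': from fail(14)=1 chase 'b': 1→0 ⇒ 1;  out=∅∪out(1)={5}
  fail(16) 'accbbb': from fail(15)=1 chase 'b': 1→0 ⇒ 1;  out={4}∪out(1)={4,5}

Scan:
[0] read 'a'  n0⇒n10
[1] read 'c'  n10⇒n12
[2] read 'c'  n12⇒n13
[3] read 'b'  n13⇒n14  emit P5@[3:3]
[4] read 'b'  n14⇒n15  emit P5@[4:4]
[5] read 'b'  n15⇒n16  emit P4@[0:5],P5@[5:5]
[6] read 'b'  n16⇒n1 (fail-walked)  emit P5@[6:6]
[7] read 'd'  n1⇒n2  emit P0@[6:7]
[8] read 'd'  n2⇒n3
[9] read 'a'  n3⇒n4
[10] read 'a'  n4⇒n5  emit P1@[6:10]
[11] read 'b'  n5⇒n1 (fail-walked)  emit P5@[11:11]
[12] read 'd'  n1⇒n2  emit P0@[11:12]
[13] read 'd'  n2⇒n3
[14] read 'b'  n3⇒n1 (fail-walked)  emit P5@[14:14]
[15] read 'a'  n1⇒n10 (fail-walked)
[16] read 'a'  n10⇒n10 (fail-walked)
[17] read 'b'  n10⇒n1 (fail-walked)  emit P5@[17:17]
[18] read 'd'  n1⇒n2  emit P0@[17:18]
[19] read 'a'  n2⇒n10 (fail-walked)
[20] read 'd'  n10⇒n11  emit P3@[19:20]
[21] read 'c'  n11⇒n0 (fail-walked)
[22] read 'd'  n0⇒n6
[23] read 'a'  n6⇒n10 (fail-walked)
[24] read 'c'  n10⇒n12
[25] read 'c'  n12⇒n13
[26] read 'b'  n13⇒n14  emit P5@[26:26]
[27] read 'b'  n14⇒n15  emit P5@[27:27]
[28] read 'b'  n15⇒n16  emit P4@[23:28],P5@[28:28]
[29] read 'a'  n16⇒n10 (fail-walked)
[30] read 'a'  n10⇒n10 (fail-walked)
[31] read 'b'  n10⇒n1 (fail-walked)  emit P5@[31:31]
[32] read 'c'  n1⇒n0 (fail-walked)
[33] read 'b'  n0⇒n1  emit P5@[33:33]
[34] read 'd'  n1⇒n2  emit P0@[33:34]
[35] read 'd'  n2⇒n3
[36] read 'a'  n3⇒n4
[37] read 'a'  n4⇒n5  emit P1@[33:37]
[38] read 'a'  n5⇒n10 (fail-walked)
[39] read 'd'  n10⇒n11  emit P3@[38:39]
[40] read 'b'  n11⇒n1 (fail-walked)  emit P5@[40:40]
[41] read 'd'  n1⇒n2  emit P0@[40:41]
[42] read 'a'  n2⇒n10 (fail-walked)
[43] read 'c'  n10⇒n12
[44] read 'c'  n12⇒n13
[45] read 'b'  n13⇒n14  emit P5@[45:45]
[46] read 'b'  n14⇒n15  emit P5@[46:46]
[47] read 'b'  n15⇒n16  emit P4@[42:47],P5@[47:47]
[48] read 'd'  n16⇒n2 (fail-walked)  emit P0@[47:48]
[49] read 'a'  n2⇒n10 (fail-walked)
[50] read 'c'  n10⇒n12
[51] read 'a'  n12⇒n10 (fail-walked)
[52] read 'd'  n10⇒n11  emit P3@[51:52]
[53] read 'd'  n11⇒n7 (fail-walked)
[54] read 'd'  n7⇒n8
[55] read 'c'  n8⇒n9  emit P2@[52:55]
[56] read 'a'  n9⇒n10 (fail-walked)
[57] read 'c'  n10⇒n12
[58] read 'a'  n12⇒n10 (fail-walked)
[59] read 'a'  n10⇒n10 (fail-walked)
[60] read 'b'  n10⇒n1 (fail-walked)  emit P5@[60:60]
[61] read 'd'  n1⇒n2  emit P0@[60:61]
[62] read 'd'  n2⇒n3
[63] read 'a'  n3⇒n4
[64] read 'a'  n4⇒n5  emit P1@[60:64]
[65] read 'c'  n5⇒n12 (fail-walked)
[66] read 'b'  n12⇒n1 (fail-walked)  emit P5@[66:66]
[67] read 'd'  n1⇒n2  emit P0@[66:67]
[68] read 'c'  n2⇒n0 (fail-walked)
[69] read 'c'  n0⇒n0
[70] read 'a'  n0⇒n10
[71] read 'd'  n10⇒n11  emit P3@[70:71]
[72] read 'a'  n11⇒n10 (fail-walked)
[73] read 'd'  n10⇒n11  emit P3@[72:73]

Matches: [[3,5],[4,5],[5,4],[5,5],[6,5],[7,0],[10,1],[11,5],[12,0],[14,5],[17,5],[18,0],[20,3],[26,5],[27,5],[28,4],[28,5],[31,5],[33,5],[34,0],[37,1],[39,3],[40,5],[41,0],[45,5],[46,5],[47,4],[47,5],[48,0],[52,3],[55,2],[60,5],[61,0],[64,1],[66,5],[67,0],[71,3],[73,3]]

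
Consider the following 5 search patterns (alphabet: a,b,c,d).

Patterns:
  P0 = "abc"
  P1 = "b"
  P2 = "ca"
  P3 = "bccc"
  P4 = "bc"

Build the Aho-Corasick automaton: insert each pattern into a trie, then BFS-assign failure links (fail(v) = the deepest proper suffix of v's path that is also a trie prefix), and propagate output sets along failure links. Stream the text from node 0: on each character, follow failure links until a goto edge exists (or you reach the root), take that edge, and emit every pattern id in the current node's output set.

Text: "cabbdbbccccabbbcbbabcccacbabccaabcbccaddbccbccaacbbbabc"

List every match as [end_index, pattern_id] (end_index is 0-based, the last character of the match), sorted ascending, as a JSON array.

Build:
Trie nodes:
  0='ε' goto a→1 b→4 c→5
  1='a' goto b→2
  2='ab' goto c→3
  3='abc' goto ·  [P0 ends]
  4='b' goto c→7  [P1 ends]
  5='c' goto a→6
  6='ca' goto ·  [P2 ends]
  7='bc' goto c→8  [P4 ends]
  8='bcc' goto c→9
  9='bccc' goto ·  [P3 ends]

BFS fail/out derivation:
  n1('a'): parent n0 fail=0; on 'a' 0 → fail=0;  out ∅∪∅=∅
  n4('b'): parent n0 fail=0; on 'b' 0 → fail=0;  out {1}∪∅={1}
  n5('c'): parent n0 fail=0; on 'c' 0 → fail=0;  out ∅∪∅=∅
  n2('ab'): parent n1 fail=0; on 'b' 0 → fail=4;  out ∅∪{1}={1}
  n6('ca'): parent n5 fail=0; on 'a' 0 → fail=1;  out {2}∪∅={2}
  n7('bc'): parent n4 fail=0; on 'c' 0 → fail=5;  out {4}∪∅={4}
  n3('abc'): parent n2 fail=4; on 'c' 4 → fail=7;  out {0}∪{4}={0,4}
  n8('bcc'): parent n7 fail=5; on 'c' 5→0 → fail=5;  out ∅∪∅=∅
  n9('bccc'): parent n8 fail=5; on 'c' 5→0 → fail=5;  out {3}∪∅={3}

Scan:
[0] read 'c'  n0⇒n5
[1] read 'a'  n5⇒n6  ** P2@[0:1]
[2] read 'b'  n6⇒n2 ·f  ** P1@[2:2]
[3] read 'b'  n2⇒n4 ·f  ** P1@[3:3]
[4] read 'd'  n4⇒n0 ·f
[5] read 'b'  n0⇒n4  ** P1@[5:5]
[6] read 'b'  n4⇒n4 ·f  ** P1@[6:6]
[7] read 'c'  n4⇒n7  ** P4@[6:7]
[8] read 'c'  n7⇒n8
[9] read 'c'  n8⇒n9  ** P3@[6:9]
[10] read 'c'  n9⇒n5 ·f
[11] read 'a'  n5⇒n6  ** P2@[10:11]
[12] read 'b'  n6⇒n2 ·f  ** P1@[12:12]
[13] read 'b'  n2⇒n4 ·f  ** P1@[13:13]
[14] read 'b'  n4⇒n4 ·f  ** P1@[14:14]
[15] read 'c'  n4⇒n7  ** P4@[14:15]
[16] read 'b'  n7⇒n4 ·f  ** P1@[16:16]
[17] read 'b'  n4⇒n4 ·f  ** P1@[17:17]
[18] read 'a'  n4⇒n1 ·f
[19] read 'b'  n1⇒n2  ** P1@[19:19]
[20] read 'c'  n2⇒n3  ** P0@[18:20],P4@[19:20]
[21] read 'c'  n3⇒n8 ·f
[22] read 'c'  n8⇒n9  ** P3@[19:22]
[23] read 'a'  n9⇒n6 ·f  ** P2@[22:23]
[24] read 'c'  n6⇒n5 ·f
[25] read 'b'  n5⇒n4 ·f  ** P1@[25:25]
[26] read 'a'  n4⇒n1 ·f
[27] read 'b'  n1⇒n2  ** P1@[27:27]
[28] read 'c'  n2⇒n3  ** P0@[26:28],P4@[27:28]
[29] read 'c'  n3⇒n8 ·f
[30] read 'a'  n8⇒n6 ·f  ** P2@[29:30]
[31] read 'a'  n6⇒n1 ·f
[32] read 'b'  n1⇒n2  ** P1@[32:32]
[33] read 'c'  n2⇒n3  ** P0@[31:33],P4@[32:33]
[34] read 'b'  n3⇒n4 ·f  ** P1@[34:34]
[35] read 'c'  n4⇒n7  ** P4@[34:35]
[36] read 'c'  n7⇒n8
[37] read 'a'  n8⇒n6 ·f  ** P2@[36:37]
[38] read 'd'  n6⇒n0 ·f
[39] read 'd'  n0⇒n0
[40] read 'b'  n0⇒n4  ** P1@[40:40]
[41] read 'c'  n4⇒n7  ** P4@[40:41]
[42] read 'c'  n7⇒n8
[43] read 'b'  n8⇒n4 ·f  ** P1@[43:43]
[44] read 'c'  n4⇒n7  ** P4@[43:44]
[45] read 'c'  n7⇒n8
[46] read 'a'  n8⇒n6 ·f  ** P2@[45:46]
[47] read 'a'  n6⇒n1 ·f
[48] read 'c'  n1⇒n5 ·f
[49] read 'b'  n5⇒n4 ·f  ** P1@[49:49]
[50] read 'b'  n4⇒n4 ·f  ** P1@[50:50]
[51] read 'b'  n4⇒n4 ·f  ** P1@[51:51]
[52] read 'a'  n4⇒n1 ·f
[53] read 'b'  n1⇒n2  ** P1@[53:53]
[54] read 'c'  n2⇒n3  ** P0@[52:54],P4@[53:54]

Matches: [[1,2],[2,1],[3,1],[5,1],[6,1],[7,4],[9,3],[11,2],[12,1],[13,1],[14,1],[15,4],[16,1],[17,1],[19,1],[20,0],[20,4],[22,3],[23,2],[25,1],[27,1],[28,0],[28,4],[30,2],[32,1],[33,0],[33,4],[34,1],[35,4],[37,2],[40,1],[41,4],[43,1],[44,4],[46,2],[49,1],[50,1],[51,1],[53,1],[54,0],[54,4]]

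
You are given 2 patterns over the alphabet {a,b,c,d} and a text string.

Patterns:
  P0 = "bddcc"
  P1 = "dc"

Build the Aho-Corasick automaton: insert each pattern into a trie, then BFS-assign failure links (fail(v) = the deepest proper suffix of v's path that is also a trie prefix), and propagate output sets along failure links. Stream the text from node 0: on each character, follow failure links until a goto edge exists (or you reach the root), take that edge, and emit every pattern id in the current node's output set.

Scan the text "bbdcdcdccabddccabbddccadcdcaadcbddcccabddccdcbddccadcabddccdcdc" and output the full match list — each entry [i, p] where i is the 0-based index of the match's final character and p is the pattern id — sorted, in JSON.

Build automaton:
Trie nodes:
  0='ε' goto b→1 d→6
  1='b' goto d→2
  2='bd' goto d→3
  3='bdd' goto c→4
  4='bddc' goto c→5
  5='bddcc' goto ·  ←P0
  6='d' goto c→7
  7='dc' goto ·  ←P1

BFS fail/out derivation:
  fail(1) 'b': from fail(0)=0 chase 'b': 0 ⇒ 0;  out=∅∪out(0)=∅
  fail(6) 'd': from fail(0)=0 chase 'd': 0 ⇒ 0;  out=∅∪out(0)=∅
  fail(2) 'bd': from fail(1)=0 chase 'd': 0 ⇒ 6;  out=∅∪out(6)=∅
  fail(7) 'dc': from fail(6)=0 chase 'c': 0 ⇒ 0;  out={1}∪out(0)={1}
  fail(3) 'bdd': from fail(2)=6 chase 'd': 6→0 ⇒ 6;  out=∅∪out(6)=∅
  fail(4) 'bddc': from fail(3)=6 chase 'c': 6 ⇒ 7;  out=∅∪out(7)={1}
  fail(5) 'bddcc': from fail(4)=7 chase 'c': 7→0 ⇒ 0;  out={0}∪out(0)={0}

Run:
i=0 'b': node 0→1
i=1 'b': node 1→1 (fail-walked)
i=2 'd': node 1→2
i=3 'c': node 2→7 (fail-walked)  emit P1@[2:3]
i=4 'd': node 7→6 (fail-walked)
i=5 'c': node 6→7  emit P1@[4:5]
i=6 'd': node 7→6 (fail-walked)
i=7 'c': node 6→7  emit P1@[6:7]
i=8 'c': node 7→0 (fail-walked)
i=9 'a': node 0→0
i=10 'b': node 0→1
i=11 'd': node 1→2
i=12 'd': node 2→3
i=13 'c': node 3→4  emit P1@[12:13]
i=14 'c': node 4→5  emit P0@[10:14]
i=15 'a': node 5→0 (fail-walked)
i=16 'b': node 0→1
i=17 'b': node 1→1 (fail-walked)
i=18 'd': node 1→2
i=19 'd': node 2→3
i=20 'c': node 3→4  emit P1@[19:20]
i=21 'c': node 4→5  emit P0@[17:21]
i=22 'a': node 5→0 (fail-walked)
i=23 'd': node 0→6
i=24 'c': node 6→7  emit P1@[23:24]
i=25 'd': node 7→6 (fail-walked)
i=26 'c': node 6→7  emit P1@[25:26]
i=27 'a': node 7→0 (fail-walked)
i=28 'a': node 0→0
i=29 'd': node 0→6
i=30 'c': node 6→7  emit P1@[29:30]
i=31 'b': node 7→1 (fail-walked)
i=32 'd': node 1→2
i=33 'd': node 2→3
i=34 'c': node 3→4  emit P1@[33:34]
i=35 'c': node 4→5  emit P0@[31:35]
i=36 'c': node 5→0 (fail-walked)
i=37 'a': node 0→0
i=38 'b': node 0→1
i=39 'd': node 1→2
i=40 'd': node 2→3
i=41 'c': node 3→4  emit P1@[40:41]
i=42 'c': node 4→5  emit P0@[38:42]
i=43 'd': node 5→6 (fail-walked)
i=44 'c': node 6→7  emit P1@[43:44]
i=45 'b': node 7→1 (fail-walked)
i=46 'd': node 1→2
i=47 'd': node 2→3
i=48 'c': node 3→4  emit P1@[47:48]
i=49 'c': node 4→5  emit P0@[45:49]
i=50 'a': node 5→0 (fail-walked)
i=51 'd': node 0→6
i=52 'c': node 6→7  emit P1@[51:52]
i=53 'a': node 7→0 (fail-walked)
i=54 'b': node 0→1
i=55 'd': node 1→2
i=56 'd': node 2→3
i=57 'c': node 3→4  emit P1@[56:57]
i=58 'c': node 4→5  emit P0@[54:58]
i=59 'd': node 5→6 (fail-walked)
i=60 'c': node 6→7  emit P1@[59:60]
i=61 'd': node 7→6 (fail-walked)
i=62 'c': node 6→7  emit P1@[61:62]

All matches (sorted): [[3,1],[5,1],[7,1],[13,1],[14,0],[20,1],[21,0],[24,1],[26,1],[30,1],[34,1],[35,0],[41,1],[42,0],[44,1],[48,1],[49,0],[52,1],[57,1],[58,0],[60,1],[62,1]]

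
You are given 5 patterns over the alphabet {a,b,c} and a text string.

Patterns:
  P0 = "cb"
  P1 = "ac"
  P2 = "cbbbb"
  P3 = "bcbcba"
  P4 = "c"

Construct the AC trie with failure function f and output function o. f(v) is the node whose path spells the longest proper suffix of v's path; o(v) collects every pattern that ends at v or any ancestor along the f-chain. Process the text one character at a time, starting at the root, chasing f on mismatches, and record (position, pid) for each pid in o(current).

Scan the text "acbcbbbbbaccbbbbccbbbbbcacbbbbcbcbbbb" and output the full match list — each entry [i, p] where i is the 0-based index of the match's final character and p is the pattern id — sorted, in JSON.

Build:
Trie nodes:
  n0 'ε': a→3 b→8 c→1
  n1 'c': b→2  ←P4
  n2 'cb': b→5  ←P0
  n3 'a': c→4
  n4 'ac': ·  ←P1
  n5 'cbb': b→6
  n6 'cbbb': b→7
  n7 'cbbbb': ·  ←P2
  n8 'b': c→9
  n9 'bc': b→10
  n10 'bcb': c→11
  n11 'bcbc': b→12
  n12 'bcbcb': a→13
  n13 'bcbcba': ·  ←P3

BFS fail/out derivation:
  fail(1) 'c': from fail(0)=0 chase 'c': 0 ⇒ 0;  out={4}∪out(0)={4}
  fail(3) 'a': from fail(0)=0 chase 'a': 0 ⇒ 0;  out=∅∪out(0)=∅
  fail(8) 'b': from fail(0)=0 chase 'b': 0 ⇒ 0;  out=∅∪out(0)=∅
  fail(2) 'cb': from fail(1)=0 chase 'b': 0 ⇒ 8;  out={0}∪out(8)={0}
  fail(4) 'ac': from fail(3)=0 chase 'c': 0 ⇒ 1;  out={1}∪out(1)={1,4}
  fail(9) 'bc': from fail(8)=0 chase 'c': 0 ⇒ 1;  out=∅∪out(1)={4}
  fail(5) 'cbb': from fail(2)=8 chase 'b': 8→0 ⇒ 8;  out=∅∪out(8)=∅
  fail(10) 'bcb': from fail(9)=1 chase 'b': 1 ⇒ 2;  out=∅∪out(2)={0}
  fail(6) 'cbbb': from fail(5)=8 chase 'b': 8→0 ⇒ 8;  out=∅∪out(8)=∅
  fail(11) 'bcbc': from fail(10)=2 chase 'c': 2→8 ⇒ 9;  out=∅∪out(9)={4}
  fail(7) 'cbbbb': from fail(6)=8 chase 'b': 8→0 ⇒ 8;  out={2}∪out(8)={2}
  fail(12) 'bcbcb': from fail(11)=9 chase 'b': 9 ⇒ 10;  out=∅∪out(10)={0}
  fail(13) 'bcbcba': from fail(12)=10 chase 'a': 10→2→8→0 ⇒ 3;  out={3}∪out(3)={3}

Scan:
[0] read 'a'  n0⇒n3
[1] read 'c'  n3⇒n4  → match P1@[0:1],P4@[1:1]
[2] read 'b'  n4⇒n2 ·f  → match P0@[1:2]
[3] read 'c'  n2⇒n9 ·f  → match P4@[3:3]
[4] read 'b'  n9⇒n10  → match P0@[3:4]
[5] read 'b'  n10⇒n5 ·f
[6] read 'b'  n5⇒n6
[7] read 'b'  n6⇒n7  → match P2@[3:7]
[8] read 'b'  n7⇒n8 ·f
[9] read 'a'  n8⇒n3 ·f
[10] read 'c'  n3⇒n4  → match P1@[9:10],P4@[10:10]
[11] read 'c'  n4⇒n1 ·f  → match P4@[11:11]
[12] read 'b'  n1⇒n2  → match P0@[11:12]
[13] read 'b'  n2⇒n5
[14] read 'b'  n5⇒n6
[15] read 'b'  n6⇒n7  → match P2@[11:15]
[16] read 'c'  n7⇒n9 ·f  → match P4@[16:16]
[17] read 'c'  n9⇒n1 ·f  → match P4@[17:17]
[18] read 'b'  n1⇒n2  → match P0@[17:18]
[19] read 'b'  n2⇒n5
[20] read 'b'  n5⇒n6
[21] read 'b'  n6⇒n7  → match P2@[17:21]
[22] read 'b'  n7⇒n8 ·f
[23] read 'c'  n8⇒n9  → match P4@[23:23]
[24] read 'a'  n9⇒n3 ·f
[25] read 'c'  n3⇒n4  → match P1@[24:25],P4@[25:25]
[26] read 'b'  n4⇒n2 ·f  → match P0@[25:26]
[27] read 'b'  n2⇒n5
[28] read 'b'  n5⇒n6
[29] read 'b'  n6⇒n7  → match P2@[25:29]
[30] read 'c'  n7⇒n9 ·f  → match P4@[30:30]
[31] read 'b'  n9⇒n10  → match P0@[30:31]
[32] read 'c'  n10⇒n11  → match P4@[32:32]
[33] read 'b'  n11⇒n12  → match P0@[32:33]
[34] read 'b'  n12⇒n5 ·f
[35] read 'b'  n5⇒n6
[36] read 'b'  n6⇒n7  → match P2@[32:36]

Matches: [[1,1],[1,4],[2,0],[3,4],[4,0],[7,2],[10,1],[10,4],[11,4],[12,0],[15,2],[16,4],[17,4],[18,0],[21,2],[23,4],[25,1],[25,4],[26,0],[29,2],[30,4],[31,0],[32,4],[33,0],[36,2]]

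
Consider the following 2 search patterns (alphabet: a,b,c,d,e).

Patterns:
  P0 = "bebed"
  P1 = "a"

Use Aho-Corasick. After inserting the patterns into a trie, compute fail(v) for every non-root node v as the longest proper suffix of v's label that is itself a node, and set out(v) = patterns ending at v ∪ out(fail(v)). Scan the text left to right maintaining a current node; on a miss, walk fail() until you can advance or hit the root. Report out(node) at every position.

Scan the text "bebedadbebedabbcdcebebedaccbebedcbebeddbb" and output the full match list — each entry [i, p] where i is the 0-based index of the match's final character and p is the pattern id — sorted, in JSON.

Build automaton:
Trie nodes:
  0='ε' goto a→6 b→1
  1='b' goto e→2
  2='be' goto b→3
  3='beb' goto e→4
  4='bebe' goto d→5
  5='bebed' goto ·  [P0 ends]
  6='a' goto ·  [P1 ends]

BFS fail/out derivation:
  fail(1) 'b': from fail(0)=0 chase 'b': 0 ⇒ 0;  out=∅∪out(0)=∅
  fail(6) 'a': from fail(0)=0 chase 'a': 0 ⇒ 0;  out={1}∪out(0)={1}
  fail(2) 'be': from fail(1)=0 chase 'e': 0 ⇒ 0;  out=∅∪out(0)=∅
  fail(3) 'beb': from fail(2)=0 chase 'b': 0 ⇒ 1;  out=∅∪out(1)=∅
  fail(4) 'bebe': from fail(3)=1 chase 'e': 1 ⇒ 2;  out=∅∪out(2)=∅
  fail(5) 'bebed': from fail(4)=2 chase 'd': 2→0 ⇒ 0;  out={0}∪out(0)={0}

Run:
i=0 'b': node 0→1
i=1 'e': node 1→2
i=2 'b': node 2→3
i=3 'e': node 3→4
i=4 'd': node 4→5  → match P0@[0:4]
i=5 'a': node 5→6 (via fail)  → match P1@[5:5]
i=6 'd': node 6→0 (via fail)
i=7 'b': node 0→1
i=8 'e': node 1→2
i=9 'b': node 2→3
i=10 'e': node 3→4
i=11 'd': node 4→5  → match P0@[7:11]
i=12 'a': node 5→6 (via fail)  → match P1@[12:12]
i=13 'b': node 6→1 (via fail)
i=14 'b': node 1→1 (via fail)
i=15 'c': node 1→0 (via fail)
i=16 'd': node 0→0
i=17 'c': node 0→0
i=18 'e': node 0→0
i=19 'b': node 0→1
i=20 'e': node 1→2
i=21 'b': node 2→3
i=22 'e': node 3→4
i=23 'd': node 4→5  → match P0@[19:23]
i=24 'a': node 5→6 (via fail)  → match P1@[24:24]
i=25 'c': node 6→0 (via fail)
i=26 'c': node 0→0
i=27 'b': node 0→1
i=28 'e': node 1→2
i=29 'b': node 2→3
i=30 'e': node 3→4
i=31 'd': node 4→5  → match P0@[27:31]
i=32 'c': node 5→0 (via fail)
i=33 'b': node 0→1
i=34 'e': node 1→2
i=35 'b': node 2→3
i=36 'e': node 3→4
i=37 'd': node 4→5  → match P0@[33:37]
i=38 'd': node 5→0 (via fail)
i=39 'b': node 0→1
i=40 'b': node 1→1 (via fail)

Matches: [[4,0],[5,1],[11,0],[12,1],[23,0],[24,1],[31,0],[37,0]]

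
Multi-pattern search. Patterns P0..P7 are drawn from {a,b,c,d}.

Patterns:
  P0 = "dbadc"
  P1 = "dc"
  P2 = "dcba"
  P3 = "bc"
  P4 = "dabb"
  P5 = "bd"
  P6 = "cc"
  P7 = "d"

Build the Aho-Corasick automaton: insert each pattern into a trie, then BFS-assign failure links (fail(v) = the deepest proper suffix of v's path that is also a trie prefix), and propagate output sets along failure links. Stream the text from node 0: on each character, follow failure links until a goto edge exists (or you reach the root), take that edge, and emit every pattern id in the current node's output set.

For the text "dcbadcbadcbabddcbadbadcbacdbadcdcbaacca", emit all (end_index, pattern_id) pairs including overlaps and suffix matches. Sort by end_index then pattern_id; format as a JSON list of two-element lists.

Build automaton:
Trie (insert patterns):
  0='ε' goto b→9 c→15 d→1
  1='d' goto a→11 b→2 c→6  ←P7
  2='db' goto a→3
  3='dba' goto d→4
  4='dbad' goto c→5
  5='dbadc' goto ·  ←P0
  6='dc' goto b→7  ←P1
  7='dcb' goto a→8
  8='dcba' goto ·  ←P2
  9='b' goto c→10 d→14
  10='bc' goto ·  ←P3
  11='da' goto b→12
  12='dab' goto b→13
  13='dabb' goto ·  ←P4
  14='bd' goto ·  ←P5
  15='c' goto c→16
  16='cc' goto ·  ←P6

BFS fail/out derivation:
  fail(1) 'd': from fail(0)=0 chase 'd': 0 ⇒ 0;  out={7}∪out(0)={7}
  fail(9) 'b': from fail(0)=0 chase 'b': 0 ⇒ 0;  out=∅∪out(0)=∅
  fail(15) 'c': from fail(0)=0 chase 'c': 0 ⇒ 0;  out=∅∪out(0)=∅
  fail(2) 'db': from fail(1)=0 chase 'b': 0 ⇒ 9;  out=∅∪out(9)=∅
  fail(6) 'dc': from fail(1)=0 chase 'c': 0 ⇒ 15;  out={1}∪out(15)={1}
  fail(10) 'bc': from fail(9)=0 chase 'c': 0 ⇒ 15;  out={3}∪out(15)={3}
  fail(11) 'da': from fail(1)=0 chase 'a': 0 ⇒ 0;  out=∅∪out(0)=∅
  fail(14) 'bd': from fail(9)=0 chase 'd': 0 ⇒ 1;  out={5}∪out(1)={5,7}
  fail(16) 'cc': from fail(15)=0 chase 'c': 0 ⇒ 15;  out={6}∪out(15)={6}
  fail(3) 'dba': from fail(2)=9 chase 'a': 9→0 ⇒ 0;  out=∅∪out(0)=∅
  fail(7) 'dcb': from fail(6)=15 chase 'b': 15→0 ⇒ 9;  out=∅∪out(9)=∅
  fail(12) 'dab': from fail(11)=0 chase 'b': 0 ⇒ 9;  out=∅∪out(9)=∅
  fail(4) 'dbad': from fail(3)=0 chase 'd': 0 ⇒ 1;  out=∅∪out(1)={7}
  fail(8) 'dcba': from fail(7)=9 chase 'a': 9→0 ⇒ 0;  out={2}∪out(0)={2}
  fail(13) 'dabb': from fail(12)=9 chase 'b': 9→0 ⇒ 9;  out={4}∪out(9)={4}
  fail(5) 'dbadc': from fail(4)=1 chase 'c': 1 ⇒ 6;  out={0}∪out(6)={0,1}

Text stream:
[0] read 'd'  n0⇒n1  → match P7@[0:0]
[1] read 'c'  n1⇒n6  → match P1@[0:1]
[2] read 'b'  n6⇒n7
[3] read 'a'  n7⇒n8  → match P2@[0:3]
[4] read 'd'  n8⇒n1 (via fail)  → match P7@[4:4]
[5] read 'c'  n1⇒n6  → match P1@[4:5]
[6] read 'b'  n6⇒n7
[7] read 'a'  n7⇒n8  → match P2@[4:7]
[8] read 'd'  n8⇒n1 (via fail)  → match P7@[8:8]
[9] read 'c'  n1⇒n6  → match P1@[8:9]
[10] read 'b'  n6⇒n7
[11] read 'a'  n7⇒n8  → match P2@[8:11]
[12] read 'b'  n8⇒n9 (via fail)
[13] read 'd'  n9⇒n14  → match P5@[12:13],P7@[13:13]
[14] read 'd'  n14⇒n1 (via fail)  → match P7@[14:14]
[15] read 'c'  n1⇒n6  → match P1@[14:15]
[16] read 'b'  n6⇒n7
[17] read 'a'  n7⇒n8  → match P2@[14:17]
[18] read 'd'  n8⇒n1 (via fail)  → match P7@[18:18]
[19] read 'b'  n1⇒n2
[20] read 'a'  n2⇒n3
[21] read 'd'  n3⇒n4  → match P7@[21:21]
[22] read 'c'  n4⇒n5  → match P0@[18:22],P1@[21:22]
[23] read 'b'  n5⇒n7 (via fail)
[24] read 'a'  n7⇒n8  → match P2@[21:24]
[25] read 'c'  n8⇒n15 (via fail)
[26] read 'd'  n15⇒n1 (via fail)  → match P7@[26:26]
[27] read 'b'  n1⇒n2
[28] read 'a'  n2⇒n3
[29] read 'd'  n3⇒n4  → match P7@[29:29]
[30] read 'c'  n4⇒n5  → match P0@[26:30],P1@[29:30]
[31] read 'd'  n5⇒n1 (via fail)  → match P7@[31:31]
[32] read 'c'  n1⇒n6  → match P1@[31:32]
[33] read 'b'  n6⇒n7
[34] read 'a'  n7⇒n8  → match P2@[31:34]
[35] read 'a'  n8⇒n0 (via fail)
[36] read 'c'  n0⇒n15
[37] read 'c'  n15⇒n16  → match P6@[36:37]
[38] read 'a'  n16⇒n0 (via fail)

Result: [[0,7],[1,1],[3,2],[4,7],[5,1],[7,2],[8,7],[9,1],[11,2],[13,5],[13,7],[14,7],[15,1],[17,2],[18,7],[21,7],[22,0],[22,1],[24,2],[26,7],[29,7],[30,0],[30,1],[31,7],[32,1],[34,2],[37,6]]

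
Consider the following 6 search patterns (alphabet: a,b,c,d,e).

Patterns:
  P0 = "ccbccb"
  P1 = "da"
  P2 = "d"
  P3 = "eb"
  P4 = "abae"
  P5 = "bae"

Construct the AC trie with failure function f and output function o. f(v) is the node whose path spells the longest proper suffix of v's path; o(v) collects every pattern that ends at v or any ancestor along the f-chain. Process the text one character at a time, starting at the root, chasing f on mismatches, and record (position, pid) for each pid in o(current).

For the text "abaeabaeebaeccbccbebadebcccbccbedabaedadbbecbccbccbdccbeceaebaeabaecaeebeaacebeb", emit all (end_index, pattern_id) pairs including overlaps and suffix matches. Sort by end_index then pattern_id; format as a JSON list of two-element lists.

Build automaton:
Trie (insert patterns):
  n0 'ε': a→11 b→15 c→1 d→7 e→9
  n1 'c': c→2
  n2 'cc': b→3
  n3 'ccb': c→4
  n4 'ccbc': c→5
  n5 'ccbcc': b→6
  n6 'ccbccb': ·  ←P0
  n7 'd': a→8  ←P2
  n8 'da': ·  ←P1
  n9 'e': b→10
  n10 'eb': ·  ←P3
  n11 'a': b→12
  n12 'ab': a→13
  n13 'aba': e→14
  n14 'abae': ·  ←P4
  n15 'b': a→16
  n16 'ba': e→17
  n17 'bae': ·  ←P5

BFS fail/out derivation:
  fail(1) 'c': from fail(0)=0 chase 'c': 0 ⇒ 0;  out=∅∪out(0)=∅
  fail(7) 'd': from fail(0)=0 chase 'd': 0 ⇒ 0;  out={2}∪out(0)={2}
  fail(9) 'e': from fail(0)=0 chase 'e': 0 ⇒ 0;  out=∅∪out(0)=∅
  fail(11) 'a': from fail(0)=0 chase 'a': 0 ⇒ 0;  out=∅∪out(0)=∅
  fail(15) 'b': from fail(0)=0 chase 'b': 0 ⇒ 0;  out=∅∪out(0)=∅
  fail(2) 'cc': from fail(1)=0 chase 'c': 0 ⇒ 1;  out=∅∪out(1)=∅
  fail(8) 'da': from fail(7)=0 chase 'a': 0 ⇒ 11;  out={1}∪out(11)={1}
  fail(10) 'eb': from fail(9)=0 chase 'b': 0 ⇒ 15;  out={3}∪out(15)={3}
  fail(12) 'ab': from fail(11)=0 chase 'b': 0 ⇒ 15;  out=∅∪out(15)=∅
  fail(16) 'ba': from fail(15)=0 chase 'a': 0 ⇒ 11;  out=∅∪out(11)=∅
  fail(3) 'ccb': from fail(2)=1 chase 'b': 1→0 ⇒ 15;  out=∅∪out(15)=∅
  fail(13) 'aba': from fail(12)=15 chase 'a': 15 ⇒ 16;  out=∅∪out(16)=∅
  fail(17) 'bae': from fail(16)=11 chase 'e': 11→0 ⇒ 9;  out={5}∪out(9)={5}
  fail(4) 'ccbc': from fail(3)=15 chase 'c': 15→0 ⇒ 1;  out=∅∪out(1)=∅
  fail(14) 'abae': from fail(13)=16 chase 'e': 16 ⇒ 17;  out={4}∪out(17)={4,5}
  fail(5) 'ccbcc': from fail(4)=1 chase 'c': 1 ⇒ 2;  out=∅∪out(2)=∅
  fail(6) 'ccbccb': from fail(5)=2 chase 'b': 2 ⇒ 3;  out={0}∪out(3)={0}

Scan:
i=0 'a': node 0→11
i=1 'b': node 11→12
i=2 'a': node 12→13
i=3 'e': node 13→14  → match P4@[0:3],P5@[1:3]
i=4 'a': node 14→11 (fail-walked)
i=5 'b': node 11→12
i=6 'a': node 12→13
i=7 'e': node 13→14  → match P4@[4:7],P5@[5:7]
i=8 'e': node 14→9 (fail-walked)
i=9 'b': node 9→10  → match P3@[8:9]
i=10 'a': node 10→16 (fail-walked)
i=11 'e': node 16→17  → match P5@[9:11]
i=12 'c': node 17→1 (fail-walked)
i=13 'c': node 1→2
i=14 'b': node 2→3
i=15 'c': node 3→4
i=16 'c': node 4→5
i=17 'b': node 5→6  → match P0@[12:17]
i=18 'e': node 6→9 (fail-walked)
i=19 'b': node 9→10  → match P3@[18:19]
i=20 'a': node 10→16 (fail-walked)
i=21 'd': node 16→7 (fail-walked)  → match P2@[21:21]
i=22 'e': node 7→9 (fail-walked)
i=23 'b': node 9→10  → match P3@[22:23]
i=24 'c': node 10→1 (fail-walked)
i=25 'c': node 1→2
i=26 'c': node 2→2 (fail-walked)
i=27 'b': node 2→3
i=28 'c': node 3→4
i=29 'c': node 4→5
i=30 'b': node 5→6  → match P0@[25:30]
i=31 'e': node 6→9 (fail-walked)
i=32 'd': node 9→7 (fail-walked)  → match P2@[32:32]
i=33 'a': node 7→8  → match P1@[32:33]
i=34 'b': node 8→12 (fail-walked)
i=35 'a': node 12→13
i=36 'e': node 13→14  → match P4@[33:36],P5@[34:36]
i=37 'd': node 14→7 (fail-walked)  → match P2@[37:37]
i=38 'a': node 7→8  → match P1@[37:38]
i=39 'd': node 8→7 (fail-walked)  → match P2@[39:39]
i=40 'b': node 7→15 (fail-walked)
i=41 'b': node 15→15 (fail-walked)
i=42 'e': node 15→9 (fail-walked)
i=43 'c': node 9→1 (fail-walked)
i=44 'b': node 1→15 (fail-walked)
i=45 'c': node 15→1 (fail-walked)
i=46 'c': node 1→2
i=47 'b': node 2→3
i=48 'c': node 3→4
i=49 'c': node 4→5
i=50 'b': node 5→6  → match P0@[45:50]
i=51 'd': node 6→7 (fail-walked)  → match P2@[51:51]
i=52 'c': node 7→1 (fail-walked)
i=53 'c': node 1→2
i=54 'b': node 2→3
i=55 'e': node 3→9 (fail-walked)
i=56 'c': node 9→1 (fail-walked)
i=57 'e': node 1→9 (fail-walked)
i=58 'a': node 9→11 (fail-walked)
i=59 'e': node 11→9 (fail-walked)
i=60 'b': node 9→10  → match P3@[59:60]
i=61 'a': node 10→16 (fail-walked)
i=62 'e': node 16→17  → match P5@[60:62]
i=63 'a': node 17→11 (fail-walked)
i=64 'b': node 11→12
i=65 'a': node 12→13
i=66 'e': node 13→14  → match P4@[63:66],P5@[64:66]
i=67 'c': node 14→1 (fail-walked)
i=68 'a': node 1→11 (fail-walked)
i=69 'e': node 11→9 (fail-walked)
i=70 'e': node 9→9 (fail-walked)
i=71 'b': node 9→10  → match P3@[70:71]
i=72 'e': node 10→9 (fail-walked)
i=73 'a': node 9→11 (fail-walked)
i=74 'a': node 11→11 (fail-walked)
i=75 'c': node 11→1 (fail-walked)
i=76 'e': node 1→9 (fail-walked)
i=77 'b': node 9→10  → match P3@[76:77]
i=78 'e': node 10→9 (fail-walked)
i=79 'b': node 9→10  → match P3@[78:79]

Matches: [[3,4],[3,5],[7,4],[7,5],[9,3],[11,5],[17,0],[19,3],[21,2],[23,3],[30,0],[32,2],[33,1],[36,4],[36,5],[37,2],[38,1],[39,2],[50,0],[51,2],[60,3],[62,5],[66,4],[66,5],[71,3],[77,3],[79,3]]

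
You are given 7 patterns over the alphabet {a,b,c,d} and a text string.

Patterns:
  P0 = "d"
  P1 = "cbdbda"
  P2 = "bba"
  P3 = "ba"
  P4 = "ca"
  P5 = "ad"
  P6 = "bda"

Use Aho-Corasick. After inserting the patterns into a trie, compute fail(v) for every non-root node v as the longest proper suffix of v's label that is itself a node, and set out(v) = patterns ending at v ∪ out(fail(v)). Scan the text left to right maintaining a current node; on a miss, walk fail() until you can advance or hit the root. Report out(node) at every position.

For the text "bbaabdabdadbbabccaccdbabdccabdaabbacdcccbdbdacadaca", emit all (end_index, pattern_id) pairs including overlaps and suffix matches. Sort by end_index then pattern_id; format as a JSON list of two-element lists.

Build automaton:
Trie (insert patterns):
  n0 'ε': a→13 b→8 c→2 d→1
  n1 'd': ·  [P0 ends]
  n2 'c': a→12 b→3
  n3 'cb': d→4
  n4 'cbd': b→5
  n5 'cbdb': d→6
  n6 'cbdbd': a→7
  n7 'cbdbda': ·  [P1 ends]
  n8 'b': a→11 b→9 d→15
  n9 'bb': a→10
  n10 'bba': ·  [P2 ends]
  n11 'ba': ·  [P3 ends]
  n12 'ca': ·  [P4 ends]
  n13 'a': d→14
  n14 'ad': ·  [P5 ends]
  n15 'bd': a→16
  n16 'bda': ·  [P6 ends]

BFS fail/out derivation:
  n1('d'): parent n0 fail=0; on 'd' 0 → fail=0;  out {0}∪∅={0}
  n2('c'): parent n0 fail=0; on 'c' 0 → fail=0;  out ∅∪∅=∅
  n8('b'): parent n0 fail=0; on 'b' 0 → fail=0;  out ∅∪∅=∅
  n13('a'): parent n0 fail=0; on 'a' 0 → fail=0;  out ∅∪∅=∅
  n3('cb'): parent n2 fail=0; on 'b' 0 → fail=8;  out ∅∪∅=∅
  n9('bb'): parent n8 fail=0; on 'b' 0 → fail=8;  out ∅∪∅=∅
  n11('ba'): parent n8 fail=0; on 'a' 0 → fail=13;  out {3}∪∅={3}
  n12('ca'): parent n2 fail=0; on 'a' 0 → fail=13;  out {4}∪∅={4}
  n14('ad'): parent n13 fail=0; on 'd' 0 → fail=1;  out {5}∪{0}={0,5}
  n15('bd'): parent n8 fail=0; on 'd' 0 → fail=1;  out ∅∪{0}={0}
  n4('cbd'): parent n3 fail=8; on 'd' 8 → fail=15;  out ∅∪{0}={0}
  n10('bba'): parent n9 fail=8; on 'a' 8 → fail=11;  out {2}∪{3}={2,3}
  n16('bda'): parent n15 fail=1; on 'a' 1→0 → fail=13;  out {6}∪∅={6}
  n5('cbdb'): parent n4 fail=15; on 'b' 15→1→0 → fail=8;  out ∅∪∅=∅
  n6('cbdbd'): parent n5 fail=8; on 'd' 8 → fail=15;  out ∅∪{0}={0}
  n7('cbdbda'): parent n6 fail=15; on 'a' 15 → fail=16;  out {1}∪{6}={1,6}

Scan:
i=0 'b': node 0→8
i=1 'b': node 8→9
i=2 'a': node 9→10  ** P2@[0:2],P3@[1:2]
i=3 'a': node 10→13 (fail-walked)
i=4 'b': node 13→8 (fail-walked)
i=5 'd': node 8→15  ** P0@[5:5]
i=6 'a': node 15→16  ** P6@[4:6]
i=7 'b': node 16→8 (fail-walked)
i=8 'd': node 8→15  ** P0@[8:8]
i=9 'a': node 15→16  ** P6@[7:9]
i=10 'd': node 16→14 (fail-walked)  ** P0@[10:10],P5@[9:10]
i=11 'b': node 14→8 (fail-walked)
i=12 'b': node 8→9
i=13 'a': node 9→10  ** P2@[11:13],P3@[12:13]
i=14 'b': node 10→8 (fail-walked)
i=15 'c': node 8→2 (fail-walked)
i=16 'c': node 2→2 (fail-walked)
i=17 'a': node 2→12  ** P4@[16:17]
i=18 'c': node 12→2 (fail-walked)
i=19 'c': node 2→2 (fail-walked)
i=20 'd': node 2→1 (fail-walked)  ** P0@[20:20]
i=21 'b': node 1→8 (fail-walked)
i=22 'a': node 8→11  ** P3@[21:22]
i=23 'b': node 11→8 (fail-walked)
i=24 'd': node 8→15  ** P0@[24:24]
i=25 'c': node 15→2 (fail-walked)
i=26 'c': node 2→2 (fail-walked)
i=27 'a': node 2→12  ** P4@[26:27]
i=28 'b': node 12→8 (fail-walked)
i=29 'd': node 8→15  ** P0@[29:29]
i=30 'a': node 15→16  ** P6@[28:30]
i=31 'a': node 16→13 (fail-walked)
i=32 'b': node 13→8 (fail-walked)
i=33 'b': node 8→9
i=34 'a': node 9→10  ** P2@[32:34],P3@[33:34]
i=35 'c': node 10→2 (fail-walked)
i=36 'd': node 2→1 (fail-walked)  ** P0@[36:36]
i=37 'c': node 1→2 (fail-walked)
i=38 'c': node 2→2 (fail-walked)
i=39 'c': node 2→2 (fail-walked)
i=40 'b': node 2→3
i=41 'd': node 3→4  ** P0@[41:41]
i=42 'b': node 4→5
i=43 'd': node 5→6  ** P0@[43:43]
i=44 'a': node 6→7  ** P1@[39:44],P6@[42:44]
i=45 'c': node 7→2 (fail-walked)
i=46 'a': node 2→12  ** P4@[45:46]
i=47 'd': node 12→14 (fail-walked)  ** P0@[47:47],P5@[46:47]
i=48 'a': node 14→13 (fail-walked)
i=49 'c': node 13→2 (fail-walked)
i=50 'a': node 2→12  ** P4@[49:50]

Result: [[2,2],[2,3],[5,0],[6,6],[8,0],[9,6],[10,0],[10,5],[13,2],[13,3],[17,4],[20,0],[22,3],[24,0],[27,4],[29,0],[30,6],[34,2],[34,3],[36,0],[41,0],[43,0],[44,1],[44,6],[46,4],[47,0],[47,5],[50,4]]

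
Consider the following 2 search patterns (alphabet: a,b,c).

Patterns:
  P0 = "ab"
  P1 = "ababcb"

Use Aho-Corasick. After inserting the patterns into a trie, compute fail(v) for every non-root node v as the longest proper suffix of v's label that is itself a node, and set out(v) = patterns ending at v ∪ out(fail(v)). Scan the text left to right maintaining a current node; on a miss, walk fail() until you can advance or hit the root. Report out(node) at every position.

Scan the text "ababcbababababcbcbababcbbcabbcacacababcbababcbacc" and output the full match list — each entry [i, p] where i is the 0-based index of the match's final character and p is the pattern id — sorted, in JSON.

Build automaton:
Trie (insert patterns):
  0='ε' goto a→1
  1='a' goto b→2
  2='ab' goto a→3  ←P0
  3='aba' goto b→4
  4='abab' goto c→5
  5='ababc' goto b→6
  6='ababcb' goto ·  ←P1

Failure links (BFS by depth):
  n1('a'): parent n0 fail=0; on 'a' 0 → fail=0;  out ∅∪∅=∅
  n2('ab'): parent n1 fail=0; on 'b' 0 → fail=0;  out {0}∪∅={0}
  n3('aba'): parent n2 fail=0; on 'a' 0 → fail=1;  out ∅∪∅=∅
  n4('abab'): parent n3 fail=1; on 'b' 1 → fail=2;  out ∅∪{0}={0}
  n5('ababc'): parent n4 fail=2; on 'c' 2→0 → fail=0;  out ∅∪∅=∅
  n6('ababcb'): parent n5 fail=0; on 'b' 0 → fail=0;  out {1}∪∅={1}

Text stream:
i=0 'a': node 0→1
i=1 'b': node 1→2  → match P0@[0:1]
i=2 'a': node 2→3
i=3 'b': node 3→4  → match P0@[2:3]
i=4 'c': node 4→5
i=5 'b': node 5→6  → match P1@[0:5]
i=6 'a': node 6→1 ·f
i=7 'b': node 1→2  → match P0@[6:7]
i=8 'a': node 2→3
i=9 'b': node 3→4  → match P0@[8:9]
i=10 'a': node 4→3 ·f
i=11 'b': node 3→4  → match P0@[10:11]
i=12 'a': node 4→3 ·f
i=13 'b': node 3→4  → match P0@[12:13]
i=14 'c': node 4→5
i=15 'b': node 5→6  → match P1@[10:15]
i=16 'c': node 6→0 ·f
i=17 'b': node 0→0
i=18 'a': node 0→1
i=19 'b': node 1→2  → match P0@[18:19]
i=20 'a': node 2→3
i=21 'b': node 3→4  → match P0@[20:21]
i=22 'c': node 4→5
i=23 'b': node 5→6  → match P1@[18:23]
i=24 'b': node 6→0 ·f
i=25 'c': node 0→0
i=26 'a': node 0→1
i=27 'b': node 1→2  → match P0@[26:27]
i=28 'b': node 2→0 ·f
i=29 'c': node 0→0
i=30 'a': node 0→1
i=31 'c': node 1→0 ·f
i=32 'a': node 0→1
i=33 'c': node 1→0 ·f
i=34 'a': node 0→1
i=35 'b': node 1→2  → match P0@[34:35]
i=36 'a': node 2→3
i=37 'b': node 3→4  → match P0@[36:37]
i=38 'c': node 4→5
i=39 'b': node 5→6  → match P1@[34:39]
i=40 'a': node 6→1 ·f
i=41 'b': node 1→2  → match P0@[40:41]
i=42 'a': node 2→3
i=43 'b': node 3→4  → match P0@[42:43]
i=44 'c': node 4→5
i=45 'b': node 5→6  → match P1@[40:45]
i=46 'a': node 6→1 ·f
i=47 'c': node 1→0 ·f
i=48 'c': node 0→0

All matches (sorted): [[1,0],[3,0],[5,1],[7,0],[9,0],[11,0],[13,0],[15,1],[19,0],[21,0],[23,1],[27,0],[35,0],[37,0],[39,1],[41,0],[43,0],[45,1]]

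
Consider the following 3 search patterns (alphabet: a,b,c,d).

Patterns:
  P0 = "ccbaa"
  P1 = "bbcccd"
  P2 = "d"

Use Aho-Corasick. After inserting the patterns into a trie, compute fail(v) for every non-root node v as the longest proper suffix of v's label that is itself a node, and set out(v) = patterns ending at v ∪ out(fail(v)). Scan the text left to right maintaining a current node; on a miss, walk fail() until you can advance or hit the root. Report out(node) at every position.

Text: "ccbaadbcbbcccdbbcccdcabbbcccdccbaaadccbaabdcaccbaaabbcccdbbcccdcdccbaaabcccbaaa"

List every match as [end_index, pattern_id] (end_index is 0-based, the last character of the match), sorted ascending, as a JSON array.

Construct AC machine:
Trie nodes:
  0='ε' goto b→6 c→1 d→12
  1='c' goto c→2
  2='cc' goto b→3
  3='ccb' goto a→4
  4='ccba' goto a→5
  5='ccbaa' goto ·  [P0 ends]
  6='b' goto b→7
  7='bb' goto c→8
  8='bbc' goto c→9
  9='bbcc' goto c→10
  10='bbccc' goto d→11
  11='bbcccd' goto ·  [P1 ends]
  12='d' goto ·  [P2 ends]

Failure links (BFS by depth):
  n1('c'): parent n0 fail=0; on 'c' 0 → fail=0;  out ∅∪∅=∅
  n6('b'): parent n0 fail=0; on 'b' 0 → fail=0;  out ∅∪∅=∅
  n12('d'): parent n0 fail=0; on 'd' 0 → fail=0;  out {2}∪∅={2}
  n2('cc'): parent n1 fail=0; on 'c' 0 → fail=1;  out ∅∪∅=∅
  n7('bb'): parent n6 fail=0; on 'b' 0 → fail=6;  out ∅∪∅=∅
  n3('ccb'): parent n2 fail=1; on 'b' 1→0 → fail=6;  out ∅∪∅=∅
  n8('bbc'): parent n7 fail=6; on 'c' 6→0 → fail=1;  out ∅∪∅=∅
  n4('ccba'): parent n3 fail=6; on 'a' 6→0 → fail=0;  out ∅∪∅=∅
  n9('bbcc'): parent n8 fail=1; on 'c' 1 → fail=2;  out ∅∪∅=∅
  n5('ccbaa'): parent n4 fail=0; on 'a' 0 → fail=0;  out {0}∪∅={0}
  n10('bbccc'): parent n9 fail=2; on 'c' 2→1 → fail=2;  out ∅∪∅=∅
  n11('bbcccd'): parent n10 fail=2; on 'd' 2→1→0 → fail=12;  out {1}∪{2}={1,2}

Run:
i=0 'c': node 0→1
i=1 'c': node 1→2
i=2 'b': node 2→3
i=3 'a': node 3→4
i=4 'a': node 4→5  emit P0@[0:4]
i=5 'd': node 5→12 (fail-walked)  emit P2@[5:5]
i=6 'b': node 12→6 (fail-walked)
i=7 'c': node 6→1 (fail-walked)
i=8 'b': node 1→6 (fail-walked)
i=9 'b': node 6→7
i=10 'c': node 7→8
i=11 'c': node 8→9
i=12 'c': node 9→10
i=13 'd': node 10→11  emit P1@[8:13],P2@[13:13]
i=14 'b': node 11→6 (fail-walked)
i=15 'b': node 6→7
i=16 'c': node 7→8
i=17 'c': node 8→9
i=18 'c': node 9→10
i=19 'd': node 10→11  emit P1@[14:19],P2@[19:19]
i=20 'c': node 11→1 (fail-walked)
i=21 'a': node 1→0 (fail-walked)
i=22 'b': node 0→6
i=23 'b': node 6→7
i=24 'b': node 7→7 (fail-walked)
i=25 'c': node 7→8
i=26 'c': node 8→9
i=27 'c': node 9→10
i=28 'd': node 10→11  emit P1@[23:28],P2@[28:28]
i=29 'c': node 11→1 (fail-walked)
i=30 'c': node 1→2
i=31 'b': node 2→3
i=32 'a': node 3→4
i=33 'a': node 4→5  emit P0@[29:33]
i=34 'a': node 5→0 (fail-walked)
i=35 'd': node 0→12  emit P2@[35:35]
i=36 'c': node 12→1 (fail-walked)
i=37 'c': node 1→2
i=38 'b': node 2→3
i=39 'a': node 3→4
i=40 'a': node 4→5  emit P0@[36:40]
i=41 'b': node 5→6 (fail-walked)
i=42 'd': node 6→12 (fail-walked)  emit P2@[42:42]
i=43 'c': node 12→1 (fail-walked)
i=44 'a': node 1→0 (fail-walked)
i=45 'c': node 0→1
i=46 'c': node 1→2
i=47 'b': node 2→3
i=48 'a': node 3→4
i=49 'a': node 4→5  emit P0@[45:49]
i=50 'a': node 5→0 (fail-walked)
i=51 'b': node 0→6
i=52 'b': node 6→7
i=53 'c': node 7→8
i=54 'c': node 8→9
i=55 'c': node 9→10
i=56 'd': node 10→11  emit P1@[51:56],P2@[56:56]
i=57 'b': node 11→6 (fail-walked)
i=58 'b': node 6→7
i=59 'c': node 7→8
i=60 'c': node 8→9
i=61 'c': node 9→10
i=62 'd': node 10→11  emit P1@[57:62],P2@[62:62]
i=63 'c': node 11→1 (fail-walked)
i=64 'd': node 1→12 (fail-walked)  emit P2@[64:64]
i=65 'c': node 12→1 (fail-walked)
i=66 'c': node 1→2
i=67 'b': node 2→3
i=68 'a': node 3→4
i=69 'a': node 4→5  emit P0@[65:69]
i=70 'a': node 5→0 (fail-walked)
i=71 'b': node 0→6
i=72 'c': node 6→1 (fail-walked)
i=73 'c': node 1→2
i=74 'c': node 2→2 (fail-walked)
i=75 'b': node 2→3
i=76 'a': node 3→4
i=77 'a': node 4→5  emit P0@[73:77]
i=78 'a': node 5→0 (fail-walked)

Matches: [[4,0],[5,2],[13,1],[13,2],[19,1],[19,2],[28,1],[28,2],[33,0],[35,2],[40,0],[42,2],[49,0],[56,1],[56,2],[62,1],[62,2],[64,2],[69,0],[77,0]]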